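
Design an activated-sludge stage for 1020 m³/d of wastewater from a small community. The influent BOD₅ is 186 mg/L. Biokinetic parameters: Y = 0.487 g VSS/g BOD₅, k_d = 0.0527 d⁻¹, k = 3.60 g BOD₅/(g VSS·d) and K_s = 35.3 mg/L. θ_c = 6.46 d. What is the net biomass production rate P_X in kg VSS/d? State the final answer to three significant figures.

P_X ≈ 67.2 kg VSS/d

From the Monod/SRT balance for a CMAS, S = K_s·(1+k_d θ_c)/[θ_c·(Y k − k_d) − 1] = 35.3 × (1 + 0.0527 × 6.46) / [6.46 × (0.487 × 3.60 − 0.0527) − 1] = 47.32 / 9.985 = 4.739 mg/L.
Y_obs = Y / (1 + k_d θ_c) = 0.487 / (1 + 0.0527 × 6.46) = 0.487 / 1.340 = 0.3633.
Mass of BOD₅ removed per day: Q(S₀ − S) = 1020 × 181.3 g/m³ = 184.9 kg/d.
So the net sludge growth is P_X = 0.3633 × 184.9 = 67.17 kg VSS/d.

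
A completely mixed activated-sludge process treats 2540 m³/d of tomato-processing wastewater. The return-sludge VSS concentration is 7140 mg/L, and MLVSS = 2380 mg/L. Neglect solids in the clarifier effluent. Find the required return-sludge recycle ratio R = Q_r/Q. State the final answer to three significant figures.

R ≈ 0.500

Solids balance on the clarifier gives (1+R)X = R·X_r, so R = X/(X_r − X) = 2380 / (7140 − 2380) = 0.5000.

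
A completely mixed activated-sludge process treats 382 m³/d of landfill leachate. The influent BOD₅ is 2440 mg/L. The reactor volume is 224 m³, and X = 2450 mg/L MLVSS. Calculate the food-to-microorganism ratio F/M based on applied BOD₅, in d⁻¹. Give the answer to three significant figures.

F/M = applied load / biomass = Q·S₀/(V·X) = 382 × 2440 / (224.0 × 2450) = 1.698 d⁻¹.

F/M ≈ 1.70 d⁻¹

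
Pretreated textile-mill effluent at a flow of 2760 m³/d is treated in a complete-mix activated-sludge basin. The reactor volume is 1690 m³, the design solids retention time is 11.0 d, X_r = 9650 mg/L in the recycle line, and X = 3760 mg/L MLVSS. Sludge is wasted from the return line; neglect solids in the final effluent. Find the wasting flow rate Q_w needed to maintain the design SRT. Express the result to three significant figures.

Q_w = (V·X)/(θ_c X_r) = 1690 × 3760 / (11.0 × 9650) = 59.86 m³/d.

Q_w ≈ 59.9 m³/d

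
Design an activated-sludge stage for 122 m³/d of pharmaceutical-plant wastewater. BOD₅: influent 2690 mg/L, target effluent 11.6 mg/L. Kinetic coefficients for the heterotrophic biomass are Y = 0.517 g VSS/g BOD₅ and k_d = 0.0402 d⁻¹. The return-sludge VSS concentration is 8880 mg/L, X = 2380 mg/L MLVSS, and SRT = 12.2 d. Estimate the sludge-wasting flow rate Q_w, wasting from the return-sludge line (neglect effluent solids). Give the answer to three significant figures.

Steady-state biomass mass balance: V·X·(1 + k_d·θ_c) = Y·Q·(S₀ − S)·θ_c, so V = 0.517 × 122 × (2690 − 11.6) × 12.2 / [2380 × (1 + 0.0402 × 12.2)] = 2.06×10^6 / 3547 = 581.0 m³.
Q_w = (V·X)/(θ_c X_r) = 581.0 × 2380 / (12.2 × 8880) = 12.76 m³/d.

Q_w ≈ 12.8 m³/d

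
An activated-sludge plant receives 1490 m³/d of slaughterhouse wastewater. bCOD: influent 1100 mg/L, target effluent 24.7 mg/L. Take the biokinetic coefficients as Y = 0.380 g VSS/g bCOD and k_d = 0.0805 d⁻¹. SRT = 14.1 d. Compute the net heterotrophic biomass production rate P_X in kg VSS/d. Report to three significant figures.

Correct the yield for decay: Y_obs = Y/(1 + k_d θ_c) = 0.380 / (1 + 0.0805 × 14.1) = 0.380 / 2.135 = 0.1780.
ΔS = 1100 − 24.7 = 1075 mg/L, so the substrate removal rate is 1490 × 1075/1000 = 1602 kg bCOD/d.
So the net sludge growth is P_X = 0.1780 × 1602 = 285.2 kg VSS/d.

P_X ≈ 285 kg VSS/d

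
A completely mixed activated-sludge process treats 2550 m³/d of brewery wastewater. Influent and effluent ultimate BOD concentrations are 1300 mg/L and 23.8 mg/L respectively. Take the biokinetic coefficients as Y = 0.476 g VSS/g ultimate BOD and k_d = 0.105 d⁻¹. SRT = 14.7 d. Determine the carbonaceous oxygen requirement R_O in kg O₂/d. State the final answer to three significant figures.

R_O ≈ 2390 kg O₂/d

The observed yield is Y_obs = Y/(1 + k_d·θ_c) = 0.476 / (1 + 0.105 × 14.7) = 0.476 / 2.543 = 0.1871 g VSS per g ultimate BOD removed.
Mass of ultimate BOD removed per day: Q(S₀ − S) = 2550 × 1276 g/m³ = 3254 kg/d.
P_X = Y_obs·Q·(S₀ − S) = 0.1871 × 3254 = 609.0 kg VSS/d.
Carbonaceous O₂ demand = substrate oxidised − cell-mass equivalent = 3254 − 1.42 × 609.0 = 2389 kg O₂/d.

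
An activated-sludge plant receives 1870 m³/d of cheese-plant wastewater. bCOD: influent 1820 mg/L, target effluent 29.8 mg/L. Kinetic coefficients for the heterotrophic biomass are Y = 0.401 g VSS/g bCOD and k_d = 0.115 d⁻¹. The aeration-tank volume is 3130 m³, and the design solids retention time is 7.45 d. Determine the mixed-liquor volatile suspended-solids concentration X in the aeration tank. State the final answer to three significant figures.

X ≈ 1720 mg/L

Solving the biomass balance for X: X = Y Q (S₀−S) θ_c / [V (1+k_d θ_c)] = 0.401 × 1870 × (1820 − 29.8) × 7.45 / [3130 × (1 + 0.115 × 7.45)] = 1721 mg/L.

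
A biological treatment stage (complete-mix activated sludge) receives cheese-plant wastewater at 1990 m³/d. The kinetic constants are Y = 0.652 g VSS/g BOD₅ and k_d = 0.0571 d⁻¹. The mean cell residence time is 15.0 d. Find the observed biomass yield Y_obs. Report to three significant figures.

Y_obs = Y / (1 + k_d θ_c) = 0.652 / (1 + 0.0571 × 15.0) = 0.652 / 1.857 = 0.3512.

Y_obs ≈ 0.351 g VSS/g BOD₅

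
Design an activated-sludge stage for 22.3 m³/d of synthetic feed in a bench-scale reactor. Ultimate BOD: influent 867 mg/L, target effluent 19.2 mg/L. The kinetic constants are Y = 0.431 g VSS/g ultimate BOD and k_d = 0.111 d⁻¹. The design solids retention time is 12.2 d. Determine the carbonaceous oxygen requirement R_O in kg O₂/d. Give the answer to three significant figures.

The observed yield is Y_obs = Y/(1 + k_d·θ_c) = 0.431 / (1 + 0.111 × 12.2) = 0.431 / 2.354 = 0.1831 g VSS per g ultimate BOD removed.
Mass of ultimate BOD removed per day: Q(S₀ − S) = 22.3 × 847.8 g/m³ = 18.91 kg/d.
P_X = Y_obs·Q·(S₀ − S) = 0.1831 × 18.91 = 3.461 kg VSS/d.
Carbonaceous O₂ demand = substrate oxidised − cell-mass equivalent = 18.91 − 1.42 × 3.461 = 13.99 kg O₂/d.

R_O ≈ 14.0 kg O₂/d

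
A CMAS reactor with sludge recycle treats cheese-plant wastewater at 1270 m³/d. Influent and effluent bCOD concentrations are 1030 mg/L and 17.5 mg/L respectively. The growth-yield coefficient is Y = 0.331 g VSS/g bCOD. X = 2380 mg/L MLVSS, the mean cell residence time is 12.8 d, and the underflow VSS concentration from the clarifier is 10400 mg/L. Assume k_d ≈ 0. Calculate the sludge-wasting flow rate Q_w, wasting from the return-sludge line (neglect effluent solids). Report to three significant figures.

Q_w ≈ 40.9 m³/d

With k_d = 0 the design equation reduces to V = Y Q (S₀−S) θ_c / X = 0.331 × 1270 × (1030 − 17.5) × 12.8 / 2380 = 2289 m³.
Q_w = (V·X)/(θ_c X_r) = 2289 × 2380 / (12.8 × 10400) = 40.93 m³/d.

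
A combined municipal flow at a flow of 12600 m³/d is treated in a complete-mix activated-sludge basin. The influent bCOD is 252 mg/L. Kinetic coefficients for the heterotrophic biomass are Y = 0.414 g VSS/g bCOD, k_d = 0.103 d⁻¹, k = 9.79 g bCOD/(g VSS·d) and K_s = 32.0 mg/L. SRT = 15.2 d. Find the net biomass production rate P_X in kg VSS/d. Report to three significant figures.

P_X ≈ 510 kg VSS/d

From the Monod/SRT balance for a CMAS, S = K_s·(1+k_d θ_c)/[θ_c·(Y k − k_d) − 1] = 32.0 × (1 + 0.103 × 15.2) / [15.2 × (0.414 × 9.79 − 0.103) − 1] = 82.10 / 59.04 = 1.391 mg/L.
Y_obs = Y / (1 + k_d θ_c) = 0.414 / (1 + 0.103 × 15.2) = 0.414 / 2.566 = 0.1614.
ΔS = 252 − 1.39 = 250.6 mg/L, so the substrate removal rate is 12600 × 250.6/1000 = 3158 kg bCOD/d.
Net biomass production P_X = Y_obs × Q·(S₀ − S) = 0.1614 × 3158 = 509.5 kg VSS/d.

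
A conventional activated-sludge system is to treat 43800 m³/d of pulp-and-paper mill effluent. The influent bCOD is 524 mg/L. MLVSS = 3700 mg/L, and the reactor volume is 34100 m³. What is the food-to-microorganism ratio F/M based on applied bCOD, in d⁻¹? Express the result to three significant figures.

F/M = applied load / biomass = Q·S₀/(V·X) = 43800 × 524 / (34100 × 3700) = 0.1819 d⁻¹.

F/M ≈ 0.182 d⁻¹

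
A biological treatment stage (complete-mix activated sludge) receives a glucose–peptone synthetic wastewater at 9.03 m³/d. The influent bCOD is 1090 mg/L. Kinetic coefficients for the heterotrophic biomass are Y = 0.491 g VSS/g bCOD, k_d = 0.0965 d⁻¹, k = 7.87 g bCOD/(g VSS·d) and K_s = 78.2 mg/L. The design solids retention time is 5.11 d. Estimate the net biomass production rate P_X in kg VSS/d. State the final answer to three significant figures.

P_X ≈ 3.22 kg VSS/d

From the Monod/SRT balance for a CMAS, S = K_s·(1+k_d θ_c)/[θ_c·(Y k − k_d) − 1] = 78.2 × (1 + 0.0965 × 5.11) / [5.11 × (0.491 × 7.87 − 0.0965) − 1] = 116.8 / 18.25 = 6.397 mg/L.
Observed yield with endogenous decay: Y_obs = Y / (1 + k_d·θ_c) = 0.491 / (1 + 0.0965 × 5.11) = 0.491 / 1.493 = 0.3288 g VSS/g bCOD.
Substrate removed = Q·(S₀ − S) = 9.03 m³/d × (1090 − 6.40) g/m³ = 9.78×10^3 g/d = 9.785 kg/d.
Biomass produced: P_X = Y_obs·Q·ΔS = 0.3288 × 9.785 ≈ 3.218 kg VSS/d.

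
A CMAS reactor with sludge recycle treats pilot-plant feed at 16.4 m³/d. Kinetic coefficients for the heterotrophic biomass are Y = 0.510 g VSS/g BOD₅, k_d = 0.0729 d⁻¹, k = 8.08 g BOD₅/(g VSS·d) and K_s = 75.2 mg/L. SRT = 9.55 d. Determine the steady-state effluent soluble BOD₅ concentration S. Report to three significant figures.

S ≈ 3.39 mg/L

For a completely mixed reactor with recycle the Lawrence–McCarty relation gives S = K_s·(1 + k_d·θ_c) / [θ_c·(Y·k − k_d) − 1] = 75.2 × (1 + 0.0729 × 9.55) / [9.55 × (0.510 × 8.08 − 0.0729) − 1] = 127.6 / 37.66 = 3.387 mg/L.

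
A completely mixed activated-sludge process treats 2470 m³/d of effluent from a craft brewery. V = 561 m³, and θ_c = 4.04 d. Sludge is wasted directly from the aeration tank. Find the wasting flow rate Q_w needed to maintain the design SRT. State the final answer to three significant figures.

Q_w ≈ 139 m³/d

Wasting from the aeration tank: Q_w = V / θ_c = 561.0 / 4.04 = 138.9 m³/d.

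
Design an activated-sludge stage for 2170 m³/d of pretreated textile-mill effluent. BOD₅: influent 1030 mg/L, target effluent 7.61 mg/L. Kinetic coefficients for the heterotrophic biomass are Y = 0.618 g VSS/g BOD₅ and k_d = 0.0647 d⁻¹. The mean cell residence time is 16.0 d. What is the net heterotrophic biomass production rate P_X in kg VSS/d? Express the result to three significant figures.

Correct the yield for decay: Y_obs = Y/(1 + k_d θ_c) = 0.618 / (1 + 0.0647 × 16.0) = 0.618 / 2.035 = 0.3037.
Q·(S₀ − S) = 2170 × (1030 − 7.61) × 10⁻³ = 2219 kg/d removed.
Biomass produced: P_X = Y_obs·Q·ΔS = 0.3037 × 2219 ≈ 673.7 kg VSS/d.

P_X ≈ 674 kg VSS/d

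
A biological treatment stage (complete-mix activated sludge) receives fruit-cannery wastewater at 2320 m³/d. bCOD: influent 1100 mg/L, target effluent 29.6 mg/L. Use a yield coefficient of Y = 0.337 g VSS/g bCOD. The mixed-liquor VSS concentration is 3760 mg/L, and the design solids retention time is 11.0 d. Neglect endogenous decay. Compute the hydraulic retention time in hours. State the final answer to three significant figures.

τ ≈ 25.3 h

Biomass mass balance (decay neglected): V·X = Y·Q·(S₀ − S)·θ_c, so V = 0.337 × 2320 × (1100 − 29.6) × 11.0 / 3760 = 2448 m³.
τ = V/Q = 2448/2320 = 1.055 d, or 25.33 h.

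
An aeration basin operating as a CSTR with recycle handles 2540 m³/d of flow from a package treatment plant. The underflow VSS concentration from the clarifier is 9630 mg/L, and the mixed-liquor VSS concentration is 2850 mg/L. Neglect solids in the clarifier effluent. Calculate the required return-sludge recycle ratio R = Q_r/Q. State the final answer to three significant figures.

R ≈ 0.420

Mass balance around the secondary clarifier (neglecting effluent solids): R = X / (X_r − X) = 2850 / (9630 − 2850) = 0.4204.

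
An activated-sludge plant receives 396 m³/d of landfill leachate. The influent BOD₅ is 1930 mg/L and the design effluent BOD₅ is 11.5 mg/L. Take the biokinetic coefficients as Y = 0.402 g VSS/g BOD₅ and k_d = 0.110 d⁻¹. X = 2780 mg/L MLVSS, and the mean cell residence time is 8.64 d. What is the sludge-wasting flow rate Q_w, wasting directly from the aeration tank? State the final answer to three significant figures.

Q_w ≈ 56.3 m³/d

Rearranging the biomass balance for a CMAS with decay, V = Y·Q·ΔS·θ_c / [X·(1+k_d θ_c)] = 0.402 × 396 × (1930 − 11.5) × 8.64 / [2780 × (1 + 0.110 × 8.64)] = 2.64×10^6 / 5422 = 486.7 m³.
For wasting at MLVSS concentration, Q_w = V/θ_c = 486.7/8.64 = 56.33 m³/d.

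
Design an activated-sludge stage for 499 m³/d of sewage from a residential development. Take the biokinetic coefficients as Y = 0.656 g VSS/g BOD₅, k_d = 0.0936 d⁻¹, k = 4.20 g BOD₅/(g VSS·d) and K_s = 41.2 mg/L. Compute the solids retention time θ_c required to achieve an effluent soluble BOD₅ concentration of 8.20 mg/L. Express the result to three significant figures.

θ_c ≈ 2.75 d

At the target effluent, Y k S/(K_s+S) = 0.656×4.20×8.20/49.40 = 0.4573 d⁻¹.
1/θ_c = 0.4573 − 0.0936 = 0.3637 d⁻¹, so θ_c = 2.749 d.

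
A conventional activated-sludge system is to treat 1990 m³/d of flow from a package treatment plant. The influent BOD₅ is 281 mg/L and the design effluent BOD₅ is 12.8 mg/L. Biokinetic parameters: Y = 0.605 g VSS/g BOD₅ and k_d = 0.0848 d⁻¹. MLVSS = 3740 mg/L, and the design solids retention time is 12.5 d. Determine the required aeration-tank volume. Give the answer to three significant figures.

From the SRT design equation V = Y Q (S₀−S) θ_c / [X (1 + k_d θ_c)] = 0.605 × 1990 × (281 − 12.8) × 12.5 / [3740 × (1 + 0.0848 × 12.5)] = 4.04×10^6 / 7704 = 523.9 m³.

V ≈ 524 m³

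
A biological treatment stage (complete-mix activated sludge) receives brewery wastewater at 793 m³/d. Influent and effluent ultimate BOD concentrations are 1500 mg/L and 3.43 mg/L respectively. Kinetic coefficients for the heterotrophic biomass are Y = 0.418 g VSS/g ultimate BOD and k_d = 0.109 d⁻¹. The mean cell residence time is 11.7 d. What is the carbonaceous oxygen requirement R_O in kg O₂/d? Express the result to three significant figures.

R_O ≈ 877 kg O₂/d

Correct the yield for decay: Y_obs = Y/(1 + k_d θ_c) = 0.418 / (1 + 0.109 × 11.7) = 0.418 / 2.275 = 0.1837.
Q·(S₀ − S) = 793 × (1500 − 3.43) × 10⁻³ = 1187 kg/d removed.
Net sludge production P_X = 0.1837 × 1187 = 218.0 kg VSS/d.
R_O = Q·(S₀ − S) − 1.42·P_X = 1187 − 1.42 × 218.0 = 877.2 kg O₂/d.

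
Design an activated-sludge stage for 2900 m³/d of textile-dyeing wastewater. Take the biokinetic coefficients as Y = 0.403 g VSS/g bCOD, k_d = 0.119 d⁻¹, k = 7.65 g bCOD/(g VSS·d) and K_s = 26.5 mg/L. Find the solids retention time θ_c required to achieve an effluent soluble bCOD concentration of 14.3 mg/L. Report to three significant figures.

At the target effluent, Y k S/(K_s+S) = 0.403×7.65×14.3/40.80 = 1.081 d⁻¹.
θ_c = 1/(μ − k_d) = 1/(1.081 − 0.119) = 1/0.9615 = 1.040 d.

θ_c ≈ 1.04 d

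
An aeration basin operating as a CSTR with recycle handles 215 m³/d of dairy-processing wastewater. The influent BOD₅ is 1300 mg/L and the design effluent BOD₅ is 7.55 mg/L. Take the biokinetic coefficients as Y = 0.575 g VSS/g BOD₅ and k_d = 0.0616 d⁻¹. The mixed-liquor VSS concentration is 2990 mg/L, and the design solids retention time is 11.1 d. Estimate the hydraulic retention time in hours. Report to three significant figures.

τ ≈ 39.3 h

Steady-state biomass mass balance: V·X·(1 + k_d·θ_c) = Y·Q·(S₀ − S)·θ_c, so V = 0.575 × 215 × (1300 − 7.55) × 11.1 / [2990 × (1 + 0.0616 × 11.1)] = 1.77×10^6 / 5034 = 352.3 m³.
HRT = V/Q = 352.3 m³ / 215 m³·d⁻¹ = 1.639 d × 24 = 39.32 h.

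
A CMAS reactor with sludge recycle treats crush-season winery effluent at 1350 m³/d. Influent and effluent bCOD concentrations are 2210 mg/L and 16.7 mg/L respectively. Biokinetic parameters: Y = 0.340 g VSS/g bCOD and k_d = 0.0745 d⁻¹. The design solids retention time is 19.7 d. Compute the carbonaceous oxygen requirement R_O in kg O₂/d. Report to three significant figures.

The observed yield is Y_obs = Y/(1 + k_d·θ_c) = 0.340 / (1 + 0.0745 × 19.7) = 0.340 / 2.468 = 0.1378 g VSS per g bCOD removed.
ΔS = 2210 − 16.7 = 2193 mg/L, so the substrate removal rate is 1350 × 2193/1000 = 2961 kg bCOD/d.
Biomass synthesised: P_X = Y_obs × 2961 = 408.0 kg VSS/d.
R_O = Q·(S₀ − S) − 1.42·P_X = 2961 − 1.42 × 408.0 = 2382 kg O₂/d.

R_O ≈ 2380 kg O₂/d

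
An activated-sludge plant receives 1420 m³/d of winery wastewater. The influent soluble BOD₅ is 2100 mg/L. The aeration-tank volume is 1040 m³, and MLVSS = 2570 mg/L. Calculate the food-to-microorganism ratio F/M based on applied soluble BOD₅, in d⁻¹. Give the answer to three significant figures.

Food-to-microorganism ratio F/M = Q S₀ / (V X) = 1420 × 2100 / (1040 × 2570) = 1.116 d⁻¹.

F/M ≈ 1.12 d⁻¹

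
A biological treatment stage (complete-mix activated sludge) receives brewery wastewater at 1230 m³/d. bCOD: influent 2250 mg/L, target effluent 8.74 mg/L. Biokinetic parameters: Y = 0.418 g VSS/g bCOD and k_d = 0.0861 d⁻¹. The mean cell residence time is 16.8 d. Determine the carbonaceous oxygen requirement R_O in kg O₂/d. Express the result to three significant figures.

R_O ≈ 2090 kg O₂/d

The observed yield is Y_obs = Y/(1 + k_d·θ_c) = 0.418 / (1 + 0.0861 × 16.8) = 0.418 / 2.446 = 0.1709 g VSS per g bCOD removed.
Q·(S₀ − S) = 1230 × (2250 − 8.74) × 10⁻³ = 2757 kg/d removed.
Net sludge production P_X = 0.1709 × 2757 = 471.0 kg VSS/d.
R_O = Q·(S₀ − S) − 1.42·P_X = 2757 − 1.42 × 471.0 = 2088 kg O₂/d.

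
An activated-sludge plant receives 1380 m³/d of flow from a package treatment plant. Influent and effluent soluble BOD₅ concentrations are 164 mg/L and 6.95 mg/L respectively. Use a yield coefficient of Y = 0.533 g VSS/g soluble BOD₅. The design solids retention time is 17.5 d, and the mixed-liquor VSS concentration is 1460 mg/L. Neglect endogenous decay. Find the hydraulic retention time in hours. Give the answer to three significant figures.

V·X = Y·Q·ΔS·θ_c gives V = 0.533 × 1380 × (164 − 6.95) × 17.5 / 1460 = 1385 m³.
τ = V/Q = 1385/1380 = 1.003 d, or 24.08 h.

τ ≈ 24.1 h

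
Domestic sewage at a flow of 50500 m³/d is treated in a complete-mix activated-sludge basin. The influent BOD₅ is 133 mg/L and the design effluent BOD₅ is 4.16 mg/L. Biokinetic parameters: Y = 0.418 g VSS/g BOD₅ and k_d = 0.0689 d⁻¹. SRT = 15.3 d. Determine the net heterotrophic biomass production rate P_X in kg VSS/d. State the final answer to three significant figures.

P_X ≈ 1320 kg VSS/d

The observed yield is Y_obs = Y/(1 + k_d·θ_c) = 0.418 / (1 + 0.0689 × 15.3) = 0.418 / 2.054 = 0.2035 g VSS per g BOD₅ removed.
Mass of BOD₅ removed per day: Q(S₀ − S) = 50500 × 128.8 g/m³ = 6506 kg/d.
So the net sludge growth is P_X = 0.2035 × 6506 = 1324 kg VSS/d.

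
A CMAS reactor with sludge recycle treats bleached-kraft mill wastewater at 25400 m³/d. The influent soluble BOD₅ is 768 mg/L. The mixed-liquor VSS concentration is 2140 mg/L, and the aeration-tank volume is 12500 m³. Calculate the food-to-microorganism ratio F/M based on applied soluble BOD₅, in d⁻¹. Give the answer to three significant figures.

F/M = Q·S₀ / (V·X) = 25400 × 768 / (12500 × 2140) = 0.7292 g soluble BOD₅·(g VSS·d)⁻¹.

F/M ≈ 0.729 d⁻¹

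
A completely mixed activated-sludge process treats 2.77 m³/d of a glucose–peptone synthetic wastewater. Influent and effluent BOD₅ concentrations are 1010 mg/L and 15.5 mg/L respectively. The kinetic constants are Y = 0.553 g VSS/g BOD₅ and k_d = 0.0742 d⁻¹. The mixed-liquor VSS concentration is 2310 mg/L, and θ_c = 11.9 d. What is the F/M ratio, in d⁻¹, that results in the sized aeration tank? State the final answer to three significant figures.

F/M ≈ 0.291 d⁻¹

From the SRT design equation V = Y Q (S₀−S) θ_c / [X (1 + k_d θ_c)] = 0.553 × 2.77 × (1010 − 15.5) × 11.9 / [2310 × (1 + 0.0742 × 11.9)] = 1.81×10^4 / 4350 = 4.168 m³.
Food-to-microorganism ratio F/M = Q S₀ / (V X) = 2.77 × 1010 / (4.168 × 2310) = 0.2906 d⁻¹.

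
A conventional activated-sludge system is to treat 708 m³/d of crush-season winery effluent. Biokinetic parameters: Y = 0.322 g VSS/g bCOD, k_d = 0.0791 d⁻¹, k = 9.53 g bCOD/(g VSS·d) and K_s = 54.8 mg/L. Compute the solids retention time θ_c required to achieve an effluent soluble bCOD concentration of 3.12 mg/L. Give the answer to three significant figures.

From 1/θ_c = Y·k·S/(K_s + S) − k_d: Y·k·S/(K_s+S) = 0.322 × 9.53 × 3.12 / (54.8 + 3.12) = 0.1653 d⁻¹.
θ_c = 1/(μ − k_d) = 1/(0.1653 − 0.0791) = 1/0.08620 = 11.60 d.

θ_c ≈ 11.6 d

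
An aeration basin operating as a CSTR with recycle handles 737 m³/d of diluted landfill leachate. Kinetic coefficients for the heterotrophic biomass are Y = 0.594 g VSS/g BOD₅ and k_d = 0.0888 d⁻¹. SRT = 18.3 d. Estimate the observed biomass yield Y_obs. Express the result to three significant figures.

Y_obs ≈ 0.226 g VSS/g BOD₅

Observed yield with endogenous decay: Y_obs = Y / (1 + k_d·θ_c) = 0.594 / (1 + 0.0888 × 18.3) = 0.594 / 2.625 = 0.2263 g VSS/g BOD₅.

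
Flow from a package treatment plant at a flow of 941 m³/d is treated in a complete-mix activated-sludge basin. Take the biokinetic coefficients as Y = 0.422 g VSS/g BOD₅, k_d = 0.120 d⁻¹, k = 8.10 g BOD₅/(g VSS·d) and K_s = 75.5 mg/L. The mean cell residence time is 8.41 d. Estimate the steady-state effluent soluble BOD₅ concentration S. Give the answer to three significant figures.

From the Monod/SRT balance for a CMAS, S = K_s·(1+k_d θ_c)/[θ_c·(Y k − k_d) − 1] = 75.5 × (1 + 0.120 × 8.41) / [8.41 × (0.422 × 8.10 − 0.120) − 1] = 151.7 / 26.74 = 5.673 mg/L.

S ≈ 5.67 mg/L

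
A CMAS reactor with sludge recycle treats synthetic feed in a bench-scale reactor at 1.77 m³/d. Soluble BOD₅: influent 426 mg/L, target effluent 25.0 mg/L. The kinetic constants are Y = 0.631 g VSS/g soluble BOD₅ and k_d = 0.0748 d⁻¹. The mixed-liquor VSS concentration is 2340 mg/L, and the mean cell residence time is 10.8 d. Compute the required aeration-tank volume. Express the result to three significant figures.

V ≈ 1.14 m³

Rearranging the biomass balance for a CMAS with decay, V = Y·Q·ΔS·θ_c / [X·(1+k_d θ_c)] = 0.631 × 1.77 × (426 − 25.0) × 10.8 / [2340 × (1 + 0.0748 × 10.8)] = 4.84×10^3 / 4230 = 1.143 m³.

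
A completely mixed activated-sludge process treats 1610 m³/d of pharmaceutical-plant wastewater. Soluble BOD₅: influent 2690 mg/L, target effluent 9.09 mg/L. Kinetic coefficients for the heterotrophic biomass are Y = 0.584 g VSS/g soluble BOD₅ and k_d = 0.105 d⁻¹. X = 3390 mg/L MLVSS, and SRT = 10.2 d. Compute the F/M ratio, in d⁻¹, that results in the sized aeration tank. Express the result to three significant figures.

From the SRT design equation V = Y Q (S₀−S) θ_c / [X (1 + k_d θ_c)] = 0.584 × 1610 × (2690 − 9.09) × 10.2 / [3390 × (1 + 0.105 × 10.2)] = 2.57×10^7 / 7021 = 3662 m³.
Food-to-microorganism ratio F/M = Q S₀ / (V X) = 1610 × 2690 / (3662 × 3390) = 0.3488 d⁻¹.

F/M ≈ 0.349 d⁻¹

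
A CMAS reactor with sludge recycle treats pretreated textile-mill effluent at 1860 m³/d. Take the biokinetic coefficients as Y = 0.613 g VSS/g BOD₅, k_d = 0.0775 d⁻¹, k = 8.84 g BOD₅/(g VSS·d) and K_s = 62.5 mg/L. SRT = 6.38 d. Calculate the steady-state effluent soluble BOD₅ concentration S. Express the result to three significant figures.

S ≈ 2.82 mg/L

From the Monod/SRT balance for a CMAS, S = K_s·(1+k_d θ_c)/[θ_c·(Y k − k_d) − 1] = 62.5 × (1 + 0.0775 × 6.38) / [6.38 × (0.613 × 8.84 − 0.0775) − 1] = 93.40 / 33.08 = 2.824 mg/L.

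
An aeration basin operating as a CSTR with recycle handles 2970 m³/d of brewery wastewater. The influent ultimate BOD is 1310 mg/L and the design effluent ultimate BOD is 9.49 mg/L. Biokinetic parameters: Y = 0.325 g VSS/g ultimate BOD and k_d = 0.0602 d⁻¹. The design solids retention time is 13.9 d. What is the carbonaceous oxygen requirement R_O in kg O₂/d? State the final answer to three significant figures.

Observed yield with endogenous decay: Y_obs = Y / (1 + k_d·θ_c) = 0.325 / (1 + 0.0602 × 13.9) = 0.325 / 1.837 = 0.1769 g VSS/g ultimate BOD.
Mass of ultimate BOD removed per day: Q(S₀ − S) = 2970 × 1301 g/m³ = 3863 kg/d.
Biomass synthesised: P_X = Y_obs × 3863 = 683.4 kg VSS/d.
R_O = Q·(S₀ − S) − 1.42·P_X = 3863 − 1.42 × 683.4 = 2892 kg O₂/d.

R_O ≈ 2890 kg O₂/d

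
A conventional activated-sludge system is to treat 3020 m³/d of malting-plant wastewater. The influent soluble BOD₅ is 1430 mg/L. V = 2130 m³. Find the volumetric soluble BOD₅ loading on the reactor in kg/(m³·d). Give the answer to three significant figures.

L_v ≈ 2.03 kg soluble BOD₅/(m³·d)

Applied soluble BOD₅ load per unit volume = Q·S₀/V = (3020 × 1430/1000)/2130 = 2.028 kg soluble BOD₅·m⁻³·d⁻¹.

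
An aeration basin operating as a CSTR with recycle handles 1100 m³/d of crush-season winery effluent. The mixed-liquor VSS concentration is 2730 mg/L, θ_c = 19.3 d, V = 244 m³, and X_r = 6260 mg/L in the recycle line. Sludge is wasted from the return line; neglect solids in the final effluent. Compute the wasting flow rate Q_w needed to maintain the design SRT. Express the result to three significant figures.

Q_w ≈ 5.51 m³/d

θ_c = V·X/(Q_w·X_r) when wasting from the recycle, so Q_w = V·X/(θ_c·X_r) = 244.0 × 2730 / (19.3 × 6260) = 5.513 m³/d.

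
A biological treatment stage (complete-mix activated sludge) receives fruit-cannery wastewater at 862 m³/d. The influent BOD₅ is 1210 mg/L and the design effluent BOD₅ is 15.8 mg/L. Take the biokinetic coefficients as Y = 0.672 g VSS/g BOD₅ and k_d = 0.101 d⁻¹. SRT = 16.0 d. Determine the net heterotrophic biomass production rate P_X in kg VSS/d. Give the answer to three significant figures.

P_X ≈ 264 kg VSS/d

Observed yield with endogenous decay: Y_obs = Y / (1 + k_d·θ_c) = 0.672 / (1 + 0.101 × 16.0) = 0.672 / 2.616 = 0.2569 g VSS/g BOD₅.
Mass of BOD₅ removed per day: Q(S₀ − S) = 862 × 1194 g/m³ = 1029 kg/d.
Net biomass production P_X = Y_obs × Q·(S₀ − S) = 0.2569 × 1029 = 264.4 kg VSS/d.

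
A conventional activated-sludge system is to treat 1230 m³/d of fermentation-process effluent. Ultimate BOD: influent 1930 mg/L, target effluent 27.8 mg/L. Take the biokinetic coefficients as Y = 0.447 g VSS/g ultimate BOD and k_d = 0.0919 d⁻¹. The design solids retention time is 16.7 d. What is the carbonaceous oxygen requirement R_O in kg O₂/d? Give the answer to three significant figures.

Observed yield with endogenous decay: Y_obs = Y / (1 + k_d·θ_c) = 0.447 / (1 + 0.0919 × 16.7) = 0.447 / 2.535 = 0.1764 g VSS/g ultimate BOD.
Mass of ultimate BOD removed per day: Q(S₀ − S) = 1230 × 1902 g/m³ = 2340 kg/d.
Net sludge production P_X = 0.1764 × 2340 = 412.6 kg VSS/d.
R_O = Q·ΔS − 1.42 P_X = 2340 − 585.9 = 1754 kg O₂/d.

R_O ≈ 1750 kg O₂/d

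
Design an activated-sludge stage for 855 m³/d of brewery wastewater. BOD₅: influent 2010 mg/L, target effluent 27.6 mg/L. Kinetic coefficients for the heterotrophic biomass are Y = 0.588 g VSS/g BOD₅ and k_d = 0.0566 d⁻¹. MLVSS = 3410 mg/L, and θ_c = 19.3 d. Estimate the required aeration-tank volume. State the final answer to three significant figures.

Steady-state biomass mass balance: V·X·(1 + k_d·θ_c) = Y·Q·(S₀ − S)·θ_c, so V = 0.588 × 855 × (2010 − 27.6) × 19.3 / [3410 × (1 + 0.0566 × 19.3)] = 1.92×10^7 / 7135 = 2696 m³.

V ≈ 2700 m³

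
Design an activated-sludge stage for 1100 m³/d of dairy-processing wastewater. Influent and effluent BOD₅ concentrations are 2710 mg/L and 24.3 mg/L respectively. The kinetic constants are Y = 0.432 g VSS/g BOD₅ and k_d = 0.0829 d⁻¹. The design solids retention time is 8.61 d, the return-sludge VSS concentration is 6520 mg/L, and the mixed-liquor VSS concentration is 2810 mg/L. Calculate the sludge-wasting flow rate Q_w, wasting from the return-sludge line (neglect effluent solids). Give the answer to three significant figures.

From the SRT design equation V = Y Q (S₀−S) θ_c / [X (1 + k_d θ_c)] = 0.432 × 1100 × (2710 − 24.3) × 8.61 / [2810 × (1 + 0.0829 × 8.61)] = 1.1×10^7 / 4816 = 2282 m³.
Q_w = (V·X)/(θ_c X_r) = 2282 × 2810 / (8.61 × 6520) = 114.2 m³/d.

Q_w ≈ 114 m³/d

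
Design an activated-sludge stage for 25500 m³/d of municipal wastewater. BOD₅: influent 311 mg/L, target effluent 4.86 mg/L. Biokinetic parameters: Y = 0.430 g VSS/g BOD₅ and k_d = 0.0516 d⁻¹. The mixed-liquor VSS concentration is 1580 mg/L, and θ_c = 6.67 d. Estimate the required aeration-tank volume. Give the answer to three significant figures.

V ≈ 10500 m³

Steady-state biomass mass balance: V·X·(1 + k_d·θ_c) = Y·Q·(S₀ − S)·θ_c, so V = 0.430 × 25500 × (311 − 4.86) × 6.67 / [1580 × (1 + 0.0516 × 6.67)] = 2.24×10^7 / 2124 = 10542 m³.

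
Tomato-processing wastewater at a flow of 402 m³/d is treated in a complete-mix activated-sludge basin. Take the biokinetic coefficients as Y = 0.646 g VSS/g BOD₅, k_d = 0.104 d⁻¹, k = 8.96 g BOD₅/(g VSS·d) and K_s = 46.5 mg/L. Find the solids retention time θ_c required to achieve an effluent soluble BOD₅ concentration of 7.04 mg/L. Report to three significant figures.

At the target effluent, Y k S/(K_s+S) = 0.646×8.96×7.04/53.54 = 0.7611 d⁻¹.
θ_c = 1/(μ − k_d) = 1/(0.7611 − 0.104) = 1/0.6571 = 1.522 d.

θ_c ≈ 1.52 d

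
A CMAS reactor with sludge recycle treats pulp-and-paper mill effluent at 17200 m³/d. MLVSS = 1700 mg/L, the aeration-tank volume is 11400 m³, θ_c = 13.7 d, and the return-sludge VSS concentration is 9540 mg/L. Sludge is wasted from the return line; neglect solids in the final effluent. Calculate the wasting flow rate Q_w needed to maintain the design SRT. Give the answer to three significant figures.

Q_w ≈ 148 m³/d

θ_c = V·X/(Q_w·X_r) when wasting from the recycle, so Q_w = V·X/(θ_c·X_r) = 11400 × 1700 / (13.7 × 9540) = 148.3 m³/d.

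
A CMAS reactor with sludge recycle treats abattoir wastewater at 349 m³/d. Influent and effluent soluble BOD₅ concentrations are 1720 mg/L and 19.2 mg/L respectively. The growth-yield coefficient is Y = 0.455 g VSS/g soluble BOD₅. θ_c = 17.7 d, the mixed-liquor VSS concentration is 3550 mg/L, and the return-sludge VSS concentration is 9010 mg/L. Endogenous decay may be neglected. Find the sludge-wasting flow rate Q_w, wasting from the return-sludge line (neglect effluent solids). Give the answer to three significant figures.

Q_w ≈ 30.0 m³/d

Biomass mass balance (decay neglected): V·X = Y·Q·(S₀ − S)·θ_c, so V = 0.455 × 349 × (1720 − 19.2) × 17.7 / 3550 = 1347 m³.
Q_w = (V·X)/(θ_c X_r) = 1347 × 3550 / (17.7 × 9010) = 29.98 m³/d.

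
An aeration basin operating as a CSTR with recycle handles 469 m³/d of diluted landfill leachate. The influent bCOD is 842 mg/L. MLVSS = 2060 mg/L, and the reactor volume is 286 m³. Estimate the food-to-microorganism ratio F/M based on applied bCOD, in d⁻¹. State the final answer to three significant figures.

F/M ≈ 0.670 d⁻¹

Food-to-microorganism ratio F/M = Q S₀ / (V X) = 469 × 842 / (286.0 × 2060) = 0.6703 d⁻¹.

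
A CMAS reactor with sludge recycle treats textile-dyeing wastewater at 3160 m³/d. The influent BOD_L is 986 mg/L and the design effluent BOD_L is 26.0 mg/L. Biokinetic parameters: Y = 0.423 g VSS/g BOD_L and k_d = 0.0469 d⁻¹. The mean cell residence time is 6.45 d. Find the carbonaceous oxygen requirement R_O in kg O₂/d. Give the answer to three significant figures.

The observed yield is Y_obs = Y/(1 + k_d·θ_c) = 0.423 / (1 + 0.0469 × 6.45) = 0.423 / 1.303 = 0.3248 g VSS per g BOD_L removed.
Substrate removed = Q·(S₀ − S) = 3160 m³/d × (986 − 26.0) g/m³ = 3.03×10^6 g/d = 3034 kg/d.
Biomass synthesised: P_X = Y_obs × 3034 = 985.2 kg VSS/d.
R_O = Q·(S₀ − S) − 1.42·P_X = 3034 − 1.42 × 985.2 = 1635 kg O₂/d.

R_O ≈ 1630 kg O₂/d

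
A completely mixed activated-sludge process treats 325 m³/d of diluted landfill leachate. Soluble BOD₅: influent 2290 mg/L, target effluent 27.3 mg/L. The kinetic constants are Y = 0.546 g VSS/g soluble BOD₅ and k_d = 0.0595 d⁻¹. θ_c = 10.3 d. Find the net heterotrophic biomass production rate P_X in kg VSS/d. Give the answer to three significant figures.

Y_obs = Y / (1 + k_d θ_c) = 0.546 / (1 + 0.0595 × 10.3) = 0.546 / 1.613 = 0.3385.
Substrate removed = Q·(S₀ − S) = 325 m³/d × (2290 − 27.3) g/m³ = 7.35×10^5 g/d = 735.4 kg/d.
Biomass produced: P_X = Y_obs·Q·ΔS = 0.3385 × 735.4 ≈ 248.9 kg VSS/d.

P_X ≈ 249 kg VSS/d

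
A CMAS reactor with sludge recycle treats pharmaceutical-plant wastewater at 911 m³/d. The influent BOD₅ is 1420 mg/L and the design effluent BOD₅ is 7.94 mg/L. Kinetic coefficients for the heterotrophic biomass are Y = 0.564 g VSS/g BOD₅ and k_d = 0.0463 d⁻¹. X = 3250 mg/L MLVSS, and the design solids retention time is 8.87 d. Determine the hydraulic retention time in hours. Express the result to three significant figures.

From the SRT design equation V = Y Q (S₀−S) θ_c / [X (1 + k_d θ_c)] = 0.564 × 911 × (1420 − 7.94) × 8.87 / [3250 × (1 + 0.0463 × 8.87)] = 6.44×10^6 / 4585 = 1404 m³.
τ = V/Q = 1404/911 = 1.541 d, or 36.98 h.

τ ≈ 37.0 h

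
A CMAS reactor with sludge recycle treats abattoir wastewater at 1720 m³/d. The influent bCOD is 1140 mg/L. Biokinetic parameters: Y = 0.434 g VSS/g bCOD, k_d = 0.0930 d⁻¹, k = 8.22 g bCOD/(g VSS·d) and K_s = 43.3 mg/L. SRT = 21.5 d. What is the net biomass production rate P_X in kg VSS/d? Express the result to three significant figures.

P_X ≈ 283 kg VSS/d

For a completely mixed reactor with recycle the Lawrence–McCarty relation gives S = K_s·(1 + k_d·θ_c) / [θ_c·(Y·k − k_d) − 1] = 43.3 × (1 + 0.0930 × 21.5) / [21.5 × (0.434 × 8.22 − 0.0930) − 1] = 129.9 / 73.70 = 1.762 mg/L.
Correct the yield for decay: Y_obs = Y/(1 + k_d θ_c) = 0.434 / (1 + 0.0930 × 21.5) = 0.434 / 3.000 = 0.1447.
Mass of bCOD removed per day: Q(S₀ − S) = 1720 × 1138 g/m³ = 1958 kg/d.
So the net sludge growth is P_X = 0.1447 × 1958 = 283.3 kg VSS/d.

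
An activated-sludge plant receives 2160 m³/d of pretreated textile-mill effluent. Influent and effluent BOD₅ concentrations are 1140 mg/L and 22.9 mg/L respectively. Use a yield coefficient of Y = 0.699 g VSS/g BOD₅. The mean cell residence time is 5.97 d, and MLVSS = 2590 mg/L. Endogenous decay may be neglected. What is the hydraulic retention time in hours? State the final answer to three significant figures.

V·X = Y·Q·ΔS·θ_c gives V = 0.699 × 2160 × (1140 − 22.9) × 5.97 / 2590 = 3888 m³.
Hydraulic retention time τ = V/Q = 3888 / 2160 = 1.800 d = 43.20 h.

τ ≈ 43.2 h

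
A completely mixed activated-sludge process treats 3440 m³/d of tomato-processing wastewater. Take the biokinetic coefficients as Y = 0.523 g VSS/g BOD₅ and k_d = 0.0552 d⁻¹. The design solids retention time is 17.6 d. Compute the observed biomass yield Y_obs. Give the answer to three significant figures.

Y_obs ≈ 0.265 g VSS/g BOD₅

The observed yield is Y_obs = Y/(1 + k_d·θ_c) = 0.523 / (1 + 0.0552 × 17.6) = 0.523 / 1.972 = 0.2653 g VSS per g BOD₅ removed.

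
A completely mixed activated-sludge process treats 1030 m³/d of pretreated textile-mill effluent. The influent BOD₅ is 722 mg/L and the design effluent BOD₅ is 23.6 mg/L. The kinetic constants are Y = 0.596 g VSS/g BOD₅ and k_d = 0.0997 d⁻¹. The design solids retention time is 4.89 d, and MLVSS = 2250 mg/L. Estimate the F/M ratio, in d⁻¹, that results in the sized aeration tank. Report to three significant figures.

F/M ≈ 0.528 d⁻¹

Steady-state biomass mass balance: V·X·(1 + k_d·θ_c) = Y·Q·(S₀ − S)·θ_c, so V = 0.596 × 1030 × (722 − 23.6) × 4.89 / [2250 × (1 + 0.0997 × 4.89)] = 2.1×10^6 / 3347 = 626.4 m³.
F/M = Q·S₀ / (V·X) = 1030 × 722 / (626.4 × 2250) = 0.5276 g BOD₅·(g VSS·d)⁻¹.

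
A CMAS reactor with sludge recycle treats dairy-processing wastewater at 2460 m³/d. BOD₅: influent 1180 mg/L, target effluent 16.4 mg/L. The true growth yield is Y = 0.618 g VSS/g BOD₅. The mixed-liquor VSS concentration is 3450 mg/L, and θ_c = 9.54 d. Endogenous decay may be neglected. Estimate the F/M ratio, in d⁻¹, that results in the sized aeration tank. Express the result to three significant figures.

F/M ≈ 0.172 d⁻¹

With k_d = 0 the design equation reduces to V = Y Q (S₀−S) θ_c / X = 0.618 × 2460 × (1180 − 16.4) × 9.54 / 3450 = 4892 m³.
Food-to-microorganism ratio F/M = Q S₀ / (V X) = 2460 × 1180 / (4892 × 3450) = 0.1720 d⁻¹.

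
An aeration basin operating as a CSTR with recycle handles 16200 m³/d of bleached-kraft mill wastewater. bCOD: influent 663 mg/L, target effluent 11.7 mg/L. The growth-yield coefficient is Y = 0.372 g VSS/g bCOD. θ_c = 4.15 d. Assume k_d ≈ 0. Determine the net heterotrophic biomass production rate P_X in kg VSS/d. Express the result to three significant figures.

P_X ≈ 3920 kg VSS/d

Since k_d ≈ 0, Y_obs = Y = 0.372 g VSS/g bCOD.
Substrate removed = Q·(S₀ − S) = 16200 m³/d × (663 − 11.7) g/m³ = 1.06×10^7 g/d = 10551 kg/d.
P_X = Y_obs · Q(S₀ − S) = 0.3720 × 10551 = 3925 kg VSS/d.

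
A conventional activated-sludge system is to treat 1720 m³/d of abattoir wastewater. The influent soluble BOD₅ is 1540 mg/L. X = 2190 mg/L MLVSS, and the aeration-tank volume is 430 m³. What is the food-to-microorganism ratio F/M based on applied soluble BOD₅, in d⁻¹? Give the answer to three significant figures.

F/M ≈ 2.81 d⁻¹

F/M = applied load / biomass = Q·S₀/(V·X) = 1720 × 1540 / (430.0 × 2190) = 2.813 d⁻¹.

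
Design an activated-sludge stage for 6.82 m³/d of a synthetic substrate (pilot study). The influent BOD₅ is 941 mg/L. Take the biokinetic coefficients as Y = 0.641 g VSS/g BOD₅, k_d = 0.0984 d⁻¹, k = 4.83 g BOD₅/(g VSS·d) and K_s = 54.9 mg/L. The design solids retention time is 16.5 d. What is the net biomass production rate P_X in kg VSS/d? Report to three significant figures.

P_X ≈ 1.56 kg VSS/d

From the Monod/SRT balance for a CMAS, S = K_s·(1+k_d θ_c)/[θ_c·(Y k − k_d) − 1] = 54.9 × (1 + 0.0984 × 16.5) / [16.5 × (0.641 × 4.83 − 0.0984) − 1] = 144.0 / 48.46 = 2.972 mg/L.
Observed yield with endogenous decay: Y_obs = Y / (1 + k_d·θ_c) = 0.641 / (1 + 0.0984 × 16.5) = 0.641 / 2.624 = 0.2443 g VSS/g BOD₅.
Substrate removed = Q·(S₀ − S) = 6.82 m³/d × (941 − 2.97) g/m³ = 6.4×10^3 g/d = 6.397 kg/d.
P_X = Y_obs · Q(S₀ − S) = 0.2443 × 6.397 = 1.563 kg VSS/d.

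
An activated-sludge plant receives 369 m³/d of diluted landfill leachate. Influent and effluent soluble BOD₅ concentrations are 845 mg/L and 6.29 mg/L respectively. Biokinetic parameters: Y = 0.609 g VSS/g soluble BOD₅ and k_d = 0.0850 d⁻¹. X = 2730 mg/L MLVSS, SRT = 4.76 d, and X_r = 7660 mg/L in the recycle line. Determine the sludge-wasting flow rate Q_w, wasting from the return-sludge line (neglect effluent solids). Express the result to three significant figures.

Q_w ≈ 17.5 m³/d

Steady-state biomass mass balance: V·X·(1 + k_d·θ_c) = Y·Q·(S₀ − S)·θ_c, so V = 0.609 × 369 × (845 − 6.29) × 4.76 / [2730 × (1 + 0.0850 × 4.76)] = 8.97×10^5 / 3835 = 234.0 m³.
θ_c = V·X/(Q_w·X_r) when wasting from the recycle, so Q_w = V·X/(θ_c·X_r) = 234.0 × 2730 / (4.76 × 7660) = 17.52 m³/d.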